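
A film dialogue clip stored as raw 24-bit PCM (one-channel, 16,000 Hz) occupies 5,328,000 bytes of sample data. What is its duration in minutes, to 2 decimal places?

Byte rate = 16,000 × 3 × 1 = 48,000 bytes/s.
Duration = 5,328,000 / 48,000 = 111 s.
111 s / 60 = 1.85 minutes.

1.85 minutes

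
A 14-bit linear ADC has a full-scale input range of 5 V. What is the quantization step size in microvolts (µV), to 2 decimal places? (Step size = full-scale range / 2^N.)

5 V / 2^14 = 5 / 16,384 V = 305.18 µV.

305.18 µV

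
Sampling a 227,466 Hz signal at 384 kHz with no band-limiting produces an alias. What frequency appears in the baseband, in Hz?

156,534 Hz

Nyquist = 384,000/2 = 192,000 Hz; 227,466 Hz exceeds it.
Alias = |227,466 − 1×384,000| = |227,466 − 384,000| = 156,534 Hz.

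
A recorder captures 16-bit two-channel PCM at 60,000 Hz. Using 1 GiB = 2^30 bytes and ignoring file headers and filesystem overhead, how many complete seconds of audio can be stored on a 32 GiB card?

143,165 seconds

Uncompressed byte rate = 60,000 × 2 × 2 = 240,000 bytes/s.
Capacity = 32 × 1,073,741,824 = 34,359,738,368 bytes.
34,359,738,368 / 240,000 ≈ 143165.58 s → 143,165 seconds.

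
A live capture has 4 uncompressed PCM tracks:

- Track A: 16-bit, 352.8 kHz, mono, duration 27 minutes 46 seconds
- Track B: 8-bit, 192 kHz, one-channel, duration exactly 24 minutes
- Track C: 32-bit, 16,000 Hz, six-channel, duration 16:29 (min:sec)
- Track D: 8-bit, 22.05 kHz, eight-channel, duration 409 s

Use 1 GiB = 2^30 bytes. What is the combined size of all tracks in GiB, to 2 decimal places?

Track A: 27 minutes 46 seconds = 1,666 s; 352,800 × 1,666 × 2 × 1 = 1,175,529,600 bytes.
Track B: exactly 24 minutes = 1,440 s; 192,000 × 1,440 × 1 × 1 = 276,480,000 bytes.
Track C: 16:29 (min:sec) = 989 s; 16,000 × 989 × 4 × 6 = 379,776,000 bytes.
Track D: 22,050 × 409 × 1 × 8 = 72,147,600 bytes.
Total = 1,903,933,200 bytes = 1.77 GiB.

1.77 GiB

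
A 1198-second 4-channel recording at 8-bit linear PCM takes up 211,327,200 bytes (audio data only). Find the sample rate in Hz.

44,100 Hz

Bytes = sample_rate × seconds × bytes_per_sample × channels.
sample_rate = 211,327,200 / (1,198 × 1 × 4) = 211,327,200 / 4,792 = 44,100 Hz.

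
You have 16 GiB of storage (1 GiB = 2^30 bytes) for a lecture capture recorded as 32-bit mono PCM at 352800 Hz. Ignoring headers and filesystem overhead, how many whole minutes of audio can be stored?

Uncompressed byte rate = 352,800 × 4 × 1 = 1,411,200 bytes/s.
Capacity = 16 × 1,073,741,824 = 17,179,869,184 bytes.
17,179,869,184 / 1,411,200 ≈ 12173.94 s → 202 minutes.

202 minutes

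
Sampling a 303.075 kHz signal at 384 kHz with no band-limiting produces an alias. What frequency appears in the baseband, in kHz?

Nyquist = 384,000/2 = 192,000 Hz; 303,075 Hz exceeds it.
Alias = |303,075 − 1×384,000| = |303,075 − 384,000| = 80,925 Hz = 80.925 kHz.

80.925 kHz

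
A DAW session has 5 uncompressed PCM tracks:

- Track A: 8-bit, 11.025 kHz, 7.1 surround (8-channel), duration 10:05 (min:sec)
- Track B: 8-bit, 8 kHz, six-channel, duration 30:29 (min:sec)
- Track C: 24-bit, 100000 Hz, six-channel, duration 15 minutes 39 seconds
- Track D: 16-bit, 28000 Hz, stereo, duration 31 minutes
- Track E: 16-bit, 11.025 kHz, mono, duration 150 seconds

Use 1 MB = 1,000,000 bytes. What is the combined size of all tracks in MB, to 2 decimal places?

2042.98 MB

Track A: 10:05 (min:sec) = 605 s; 11,025 × 605 × 1 × 8 = 53,361,000 bytes.
Track B: 30:29 (min:sec) = 1,829 s; 8,000 × 1,829 × 1 × 6 = 87,792,000 bytes.
Track C: 15 minutes 39 seconds = 939 s; 100,000 × 939 × 3 × 6 = 1,690,200,000 bytes.
Track D: 31 minutes = 1,860 s; 28,000 × 1,860 × 2 × 2 = 208,320,000 bytes.
Track E: 11,025 × 150 × 2 × 1 = 3,307,500 bytes.
Total = 2,042,980,500 bytes = 2042.98 MB.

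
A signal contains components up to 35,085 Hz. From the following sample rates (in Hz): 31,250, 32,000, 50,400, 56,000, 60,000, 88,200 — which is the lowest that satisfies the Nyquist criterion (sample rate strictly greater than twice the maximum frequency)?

Need sample rate > 2 × 35,085 = 70,170 Hz.
Lowest listed rate above 70,170 Hz is 88,200 Hz.

88,200 Hz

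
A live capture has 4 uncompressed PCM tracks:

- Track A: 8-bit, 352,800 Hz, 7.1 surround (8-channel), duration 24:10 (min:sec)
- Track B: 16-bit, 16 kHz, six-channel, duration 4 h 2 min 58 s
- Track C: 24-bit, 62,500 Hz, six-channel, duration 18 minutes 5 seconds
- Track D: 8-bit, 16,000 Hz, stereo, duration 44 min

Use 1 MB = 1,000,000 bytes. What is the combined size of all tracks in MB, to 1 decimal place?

Track A: 24:10 (min:sec) = 1,450 s; 352,800 × 1,450 × 1 × 8 = 4,092,480,000 bytes.
Track B: 4 h 2 min 58 s = 14,578 s; 16,000 × 14,578 × 2 × 6 = 2,798,976,000 bytes.
Track C: 18 minutes 5 seconds = 1,085 s; 62,500 × 1,085 × 3 × 6 = 1,220,625,000 bytes.
Track D: 44 min = 2,640 s; 16,000 × 2,640 × 1 × 2 = 84,480,000 bytes.
Total = 8,196,561,000 bytes = 8196.6 MB.

8196.6 MB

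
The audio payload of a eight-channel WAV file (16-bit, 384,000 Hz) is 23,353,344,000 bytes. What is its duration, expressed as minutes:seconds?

Byte rate = 384,000 × 2 × 8 = 6,144,000 bytes/s.
Duration = 23,353,344,000 / 6,144,000 = 3,801 s.
3,801 s = 63:21.

63:21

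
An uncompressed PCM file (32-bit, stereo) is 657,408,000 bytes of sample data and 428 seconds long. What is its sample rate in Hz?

192,000 Hz

Bytes = sample_rate × seconds × bytes_per_sample × channels.
sample_rate = 657,408,000 / (428 × 4 × 2) = 657,408,000 / 3,424 = 192,000 Hz.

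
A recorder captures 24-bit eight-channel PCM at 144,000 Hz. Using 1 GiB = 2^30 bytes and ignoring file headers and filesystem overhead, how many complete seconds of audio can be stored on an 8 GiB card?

Uncompressed byte rate = 144,000 × 3 × 8 = 3,456,000 bytes/s.
Capacity = 8 × 1,073,741,824 = 8,589,934,592 bytes.
8,589,934,592 / 3,456,000 ≈ 2485.51 s → 2,485 seconds.

2,485 seconds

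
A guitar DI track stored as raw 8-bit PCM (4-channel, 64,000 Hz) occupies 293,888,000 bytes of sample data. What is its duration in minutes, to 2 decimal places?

Byte rate = 64,000 × 1 × 4 = 256,000 bytes/s.
Duration = 293,888,000 / 256,000 = 1,148 s.
1,148 s / 60 = 19.13 minutes.

19.13 minutes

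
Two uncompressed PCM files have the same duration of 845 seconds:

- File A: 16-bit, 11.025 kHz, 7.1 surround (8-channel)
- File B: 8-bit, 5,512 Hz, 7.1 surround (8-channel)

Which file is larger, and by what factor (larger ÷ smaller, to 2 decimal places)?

File A: 11,025 × 2 × 8 = 176,400 bytes/s.
File B: 5,512 × 1 × 8 = 44,096 bytes/s.
File A is larger; ratio = 149,058,000 / 37,261,120 = 4.00.

File A, by a factor of 4.00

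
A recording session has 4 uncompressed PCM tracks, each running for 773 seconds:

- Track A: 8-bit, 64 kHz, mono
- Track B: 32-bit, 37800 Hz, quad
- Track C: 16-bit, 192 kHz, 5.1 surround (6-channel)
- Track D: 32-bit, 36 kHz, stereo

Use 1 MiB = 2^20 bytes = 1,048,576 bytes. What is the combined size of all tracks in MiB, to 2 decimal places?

Track A: 64,000 × 773 × 1 × 1 = 49,472,000 bytes.
Track B: 37,800 × 773 × 4 × 4 = 467,510,400 bytes.
Track C: 192,000 × 773 × 2 × 6 = 1,780,992,000 bytes.
Track D: 36,000 × 773 × 4 × 2 = 222,624,000 bytes.
Total = 2,520,598,400 bytes = 2403.83 MiB.

2403.83 MiB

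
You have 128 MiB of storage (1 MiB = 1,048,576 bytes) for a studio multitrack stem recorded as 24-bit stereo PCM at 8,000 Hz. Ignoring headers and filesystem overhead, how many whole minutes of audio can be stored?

46 minutes

Uncompressed byte rate = 8,000 × 3 × 2 = 48,000 bytes/s.
Capacity = 128 × 1,048,576 = 134,217,728 bytes.
134,217,728 / 48,000 ≈ 2796.2 s → 46 minutes.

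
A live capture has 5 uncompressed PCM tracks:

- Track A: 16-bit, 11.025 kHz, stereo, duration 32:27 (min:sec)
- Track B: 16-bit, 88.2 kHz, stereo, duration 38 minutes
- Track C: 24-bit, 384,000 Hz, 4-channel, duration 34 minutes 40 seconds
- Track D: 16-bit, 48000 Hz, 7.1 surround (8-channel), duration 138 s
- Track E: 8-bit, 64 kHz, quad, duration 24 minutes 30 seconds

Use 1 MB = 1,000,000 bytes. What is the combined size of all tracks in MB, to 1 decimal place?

10957.2 MB

Track A: 32:27 (min:sec) = 1,947 s; 11,025 × 1,947 × 2 × 2 = 85,862,700 bytes.
Track B: 38 minutes = 2,280 s; 88,200 × 2,280 × 2 × 2 = 804,384,000 bytes.
Track C: 34 minutes 40 seconds = 2,080 s; 384,000 × 2,080 × 3 × 4 = 9,584,640,000 bytes.
Track D: 48,000 × 138 × 2 × 8 = 105,984,000 bytes.
Track E: 24 minutes 30 seconds = 1,470 s; 64,000 × 1,470 × 1 × 4 = 376,320,000 bytes.
Total = 10,957,190,700 bytes = 10957.2 MB.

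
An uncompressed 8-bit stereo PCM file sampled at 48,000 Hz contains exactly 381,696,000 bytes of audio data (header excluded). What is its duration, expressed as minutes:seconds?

66:16

Byte rate = 48,000 × 1 × 2 = 96,000 bytes/s.
Duration = 381,696,000 / 96,000 = 3,976 s.
3,976 s = 66:16.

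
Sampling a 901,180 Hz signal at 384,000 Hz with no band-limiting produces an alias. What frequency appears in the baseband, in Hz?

Nyquist = 384,000/2 = 192,000 Hz; 901,180 Hz exceeds it.
Alias = |901,180 − 2×384,000| = |901,180 − 768,000| = 133,180 Hz.

133,180 Hz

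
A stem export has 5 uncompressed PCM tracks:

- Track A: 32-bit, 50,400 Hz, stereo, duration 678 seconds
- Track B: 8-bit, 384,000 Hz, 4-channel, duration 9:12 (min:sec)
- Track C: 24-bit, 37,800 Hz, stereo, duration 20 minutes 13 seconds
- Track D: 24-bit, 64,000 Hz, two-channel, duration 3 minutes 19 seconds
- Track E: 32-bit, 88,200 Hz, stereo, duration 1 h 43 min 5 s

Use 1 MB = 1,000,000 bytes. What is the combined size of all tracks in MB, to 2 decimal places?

5836.90 MB

Track A: 50,400 × 678 × 4 × 2 = 273,369,600 bytes.
Track B: 9:12 (min:sec) = 552 s; 384,000 × 552 × 1 × 4 = 847,872,000 bytes.
Track C: 20 minutes 13 seconds = 1,213 s; 37,800 × 1,213 × 3 × 2 = 275,108,400 bytes.
Track D: 3 minutes 19 seconds = 199 s; 64,000 × 199 × 3 × 2 = 76,416,000 bytes.
Track E: 1 h 43 min 5 s = 6,185 s; 88,200 × 6,185 × 4 × 2 = 4,364,136,000 bytes.
Total = 5,836,902,000 bytes = 5836.90 MB.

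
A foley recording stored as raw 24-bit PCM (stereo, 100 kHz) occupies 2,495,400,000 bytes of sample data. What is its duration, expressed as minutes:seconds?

69:19

Byte rate = 100,000 × 3 × 2 = 600,000 bytes/s.
Duration = 2,495,400,000 / 600,000 = 4,159 s.
4,159 s = 69:19.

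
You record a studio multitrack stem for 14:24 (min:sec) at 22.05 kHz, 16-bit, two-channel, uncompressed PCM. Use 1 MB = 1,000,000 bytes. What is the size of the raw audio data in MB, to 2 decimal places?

Duration = 14:24 (min:sec) = 864 s.
Bytes = 22,050 samples/s × 864 s × 2 bytes/sample × 2 ch = 76,204,800 bytes.
76,204,800 / 1,000,000 = 76.20 MB.

76.20 MB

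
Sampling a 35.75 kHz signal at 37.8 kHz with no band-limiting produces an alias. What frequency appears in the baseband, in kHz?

2.05 kHz

Nyquist = 37,800/2 = 18,900 Hz; 35,750 Hz exceeds it.
Alias = |35,750 − 1×37,800| = |35,750 − 37,800| = 2,050 Hz = 2.05 kHz.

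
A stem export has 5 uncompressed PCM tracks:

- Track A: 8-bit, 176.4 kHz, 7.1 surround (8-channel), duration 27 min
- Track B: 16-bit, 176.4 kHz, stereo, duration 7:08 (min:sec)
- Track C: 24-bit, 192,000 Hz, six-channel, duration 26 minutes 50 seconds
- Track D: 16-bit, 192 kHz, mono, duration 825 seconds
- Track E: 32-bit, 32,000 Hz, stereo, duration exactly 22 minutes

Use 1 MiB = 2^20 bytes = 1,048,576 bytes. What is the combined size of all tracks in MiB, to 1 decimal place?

Track A: 27 min = 1,620 s; 176,400 × 1,620 × 1 × 8 = 2,286,144,000 bytes.
Track B: 7:08 (min:sec) = 428 s; 176,400 × 428 × 2 × 2 = 301,996,800 bytes.
Track C: 26 minutes 50 seconds = 1,610 s; 192,000 × 1,610 × 3 × 6 = 5,564,160,000 bytes.
Track D: 192,000 × 825 × 2 × 1 = 316,800,000 bytes.
Track E: exactly 22 minutes = 1,320 s; 32,000 × 1,320 × 4 × 2 = 337,920,000 bytes.
Total = 8,807,020,800 bytes = 8399.0 MiB.

8399.0 MiB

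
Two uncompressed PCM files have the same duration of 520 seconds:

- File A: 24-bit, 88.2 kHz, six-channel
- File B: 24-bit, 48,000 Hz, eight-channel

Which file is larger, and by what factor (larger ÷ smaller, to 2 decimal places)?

File A: 88,200 × 3 × 6 = 1,587,600 bytes/s.
File B: 48,000 × 3 × 8 = 1,152,000 bytes/s.
File A is larger; ratio = 825,552,000 / 599,040,000 = 1.38.

File A, by a factor of 1.38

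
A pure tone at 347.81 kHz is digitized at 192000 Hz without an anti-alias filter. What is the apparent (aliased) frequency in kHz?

Nyquist = 192,000/2 = 96,000 Hz; 347,810 Hz exceeds it.
Alias = |347,810 − 2×192,000| = |347,810 − 384,000| = 36,190 Hz = 36.19 kHz.

36.19 kHz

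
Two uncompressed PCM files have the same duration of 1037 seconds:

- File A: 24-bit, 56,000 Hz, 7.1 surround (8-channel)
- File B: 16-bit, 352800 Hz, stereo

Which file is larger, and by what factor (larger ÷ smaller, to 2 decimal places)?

File A: 56,000 × 3 × 8 = 1,344,000 bytes/s.
File B: 352,800 × 2 × 2 = 1,411,200 bytes/s.
File B is larger; ratio = 1,463,414,400 / 1,393,728,000 = 1.05.

File B, by a factor of 1.05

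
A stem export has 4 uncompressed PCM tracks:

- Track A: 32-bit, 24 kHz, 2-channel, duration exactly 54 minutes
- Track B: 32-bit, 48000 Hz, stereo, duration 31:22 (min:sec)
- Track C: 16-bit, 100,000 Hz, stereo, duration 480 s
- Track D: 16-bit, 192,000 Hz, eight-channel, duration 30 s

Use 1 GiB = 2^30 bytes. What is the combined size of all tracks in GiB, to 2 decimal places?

1.52 GiB

Track A: exactly 54 minutes = 3,240 s; 24,000 × 3,240 × 4 × 2 = 622,080,000 bytes.
Track B: 31:22 (min:sec) = 1,882 s; 48,000 × 1,882 × 4 × 2 = 722,688,000 bytes.
Track C: 100,000 × 480 × 2 × 2 = 192,000,000 bytes.
Track D: 192,000 × 30 × 2 × 8 = 92,160,000 bytes.
Total = 1,628,928,000 bytes = 1.52 GiB.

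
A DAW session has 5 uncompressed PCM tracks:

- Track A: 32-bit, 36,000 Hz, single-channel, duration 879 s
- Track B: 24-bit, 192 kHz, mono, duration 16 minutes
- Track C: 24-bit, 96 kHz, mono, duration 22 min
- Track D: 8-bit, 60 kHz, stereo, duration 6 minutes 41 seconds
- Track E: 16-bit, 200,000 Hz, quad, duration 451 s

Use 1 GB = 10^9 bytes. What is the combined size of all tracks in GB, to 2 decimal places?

1.83 GB

Track A: 36,000 × 879 × 4 × 1 = 126,576,000 bytes.
Track B: 16 minutes = 960 s; 192,000 × 960 × 3 × 1 = 552,960,000 bytes.
Track C: 22 min = 1,320 s; 96,000 × 1,320 × 3 × 1 = 380,160,000 bytes.
Track D: 6 minutes 41 seconds = 401 s; 60,000 × 401 × 1 × 2 = 48,120,000 bytes.
Track E: 200,000 × 451 × 2 × 4 = 721,600,000 bytes.
Total = 1,829,416,000 bytes = 1.83 GB.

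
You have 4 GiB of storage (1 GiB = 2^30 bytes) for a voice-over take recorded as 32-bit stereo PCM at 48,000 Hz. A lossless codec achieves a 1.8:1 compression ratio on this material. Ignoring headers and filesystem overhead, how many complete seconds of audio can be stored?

Uncompressed byte rate = 48,000 × 4 × 2 = 384,000 bytes/s.
After 1.8:1 compression, effective rate ≈ 213333.33 bytes/s.
Capacity = 4 × 1,073,741,824 = 4,294,967,296 bytes.
4,294,967,296 / effective rate ≈ 20132.66 s → 20,132 seconds.

20,132 seconds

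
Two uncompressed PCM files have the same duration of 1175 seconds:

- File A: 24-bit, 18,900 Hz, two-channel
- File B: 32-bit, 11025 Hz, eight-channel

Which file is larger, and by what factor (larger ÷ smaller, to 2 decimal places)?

File A: 18,900 × 3 × 2 = 113,400 bytes/s.
File B: 11,025 × 4 × 8 = 352,800 bytes/s.
File B is larger; ratio = 414,540,000 / 133,245,000 = 3.11.

File B, by a factor of 3.11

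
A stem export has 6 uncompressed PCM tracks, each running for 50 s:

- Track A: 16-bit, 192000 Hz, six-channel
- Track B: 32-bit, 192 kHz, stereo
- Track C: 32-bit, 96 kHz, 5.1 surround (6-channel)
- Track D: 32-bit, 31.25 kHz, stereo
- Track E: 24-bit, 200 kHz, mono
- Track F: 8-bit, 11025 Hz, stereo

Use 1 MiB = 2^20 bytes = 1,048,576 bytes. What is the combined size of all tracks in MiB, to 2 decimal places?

334.55 MiB

Track A: 192,000 × 50 × 2 × 6 = 115,200,000 bytes.
Track B: 192,000 × 50 × 4 × 2 = 76,800,000 bytes.
Track C: 96,000 × 50 × 4 × 6 = 115,200,000 bytes.
Track D: 31,250 × 50 × 4 × 2 = 12,500,000 bytes.
Track E: 200,000 × 50 × 3 × 1 = 30,000,000 bytes.
Track F: 11,025 × 50 × 1 × 2 = 1,102,500 bytes.
Total = 350,802,500 bytes = 334.55 MiB.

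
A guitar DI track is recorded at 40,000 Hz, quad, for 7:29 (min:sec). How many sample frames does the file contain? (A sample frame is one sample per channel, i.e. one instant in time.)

7:29 (min:sec) = 449 s.
40,000 samples/s × 449 s = 17,960,000 frames.

17,960,000 sample frames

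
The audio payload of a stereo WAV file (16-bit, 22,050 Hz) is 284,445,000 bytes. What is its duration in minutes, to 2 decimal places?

53.75 minutes

Byte rate = 22,050 × 2 × 2 = 88,200 bytes/s.
Duration = 284,445,000 / 88,200 = 3,225 s.
3,225 s / 60 = 53.75 minutes.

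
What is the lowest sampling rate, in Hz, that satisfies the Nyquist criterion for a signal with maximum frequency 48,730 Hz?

Minimum sample rate = 2 × 48,730 Hz = 97,460 Hz.

97,460 Hz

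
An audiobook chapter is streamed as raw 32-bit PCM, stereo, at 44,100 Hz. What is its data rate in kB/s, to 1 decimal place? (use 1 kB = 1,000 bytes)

352.8 kB/s

Bit rate = 44,100 × 32 × 2 = 2,822,400 bits/s.
2,822,400 / 8 = 352,800 B/s = 352.8 kB/s.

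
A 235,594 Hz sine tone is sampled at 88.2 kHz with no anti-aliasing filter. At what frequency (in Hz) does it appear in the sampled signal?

29,006 Hz

Nyquist = 88,200/2 = 44,100 Hz; 235,594 Hz exceeds it.
Alias = |235,594 − 3×88,200| = |235,594 − 264,600| = 29,006 Hz.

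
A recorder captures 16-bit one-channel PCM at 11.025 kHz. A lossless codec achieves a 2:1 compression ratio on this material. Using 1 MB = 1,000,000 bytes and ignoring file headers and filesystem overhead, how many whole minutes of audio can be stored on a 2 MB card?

3 minutes

Uncompressed byte rate = 11,025 × 2 × 1 = 22,050 bytes/s.
After 2:1 compression, effective rate ≈ 11025 bytes/s.
Capacity = 2 × 1,000,000 = 2,000,000 bytes.
2,000,000 / effective rate ≈ 181.41 s → 3 minutes.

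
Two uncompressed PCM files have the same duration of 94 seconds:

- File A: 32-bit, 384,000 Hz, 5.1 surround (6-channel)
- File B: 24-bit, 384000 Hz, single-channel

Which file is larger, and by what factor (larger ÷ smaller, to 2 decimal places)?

File A, by a factor of 8.00

File A: 384,000 × 4 × 6 = 9,216,000 bytes/s.
File B: 384,000 × 3 × 1 = 1,152,000 bytes/s.
File A is larger; ratio = 866,304,000 / 108,288,000 = 8.00.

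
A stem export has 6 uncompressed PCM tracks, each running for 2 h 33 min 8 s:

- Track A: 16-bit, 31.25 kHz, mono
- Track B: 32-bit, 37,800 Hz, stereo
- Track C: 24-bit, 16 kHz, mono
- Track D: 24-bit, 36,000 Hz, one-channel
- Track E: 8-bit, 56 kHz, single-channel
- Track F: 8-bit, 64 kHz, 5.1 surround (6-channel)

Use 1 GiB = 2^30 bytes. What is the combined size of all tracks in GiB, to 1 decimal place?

8.2 GiB

2 h 33 min 8 s = 9,188 s.
Track A: 31,250 × 9,188 × 2 × 1 = 574,250,000 bytes.
Track B: 37,800 × 9,188 × 4 × 2 = 2,778,451,200 bytes.
Track C: 16,000 × 9,188 × 3 × 1 = 441,024,000 bytes.
Track D: 36,000 × 9,188 × 3 × 1 = 992,304,000 bytes.
Track E: 56,000 × 9,188 × 1 × 1 = 514,528,000 bytes.
Track F: 64,000 × 9,188 × 1 × 6 = 3,528,192,000 bytes.
Total = 8,828,749,200 bytes = 8.2 GiB.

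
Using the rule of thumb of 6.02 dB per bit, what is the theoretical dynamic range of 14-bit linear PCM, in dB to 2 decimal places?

84.28 dB

14 × 6.02 = 84.28 dB.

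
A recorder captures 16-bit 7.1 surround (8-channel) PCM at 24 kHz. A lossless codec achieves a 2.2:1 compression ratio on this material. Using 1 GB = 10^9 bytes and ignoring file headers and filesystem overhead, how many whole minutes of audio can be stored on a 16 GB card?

1,527 minutes

Uncompressed byte rate = 24,000 × 2 × 8 = 384,000 bytes/s.
After 2.2:1 compression, effective rate ≈ 174545.45 bytes/s.
Capacity = 16 × 1,000,000,000 = 16,000,000,000 bytes.
16,000,000,000 / effective rate ≈ 91666.67 s → 1,527 minutes.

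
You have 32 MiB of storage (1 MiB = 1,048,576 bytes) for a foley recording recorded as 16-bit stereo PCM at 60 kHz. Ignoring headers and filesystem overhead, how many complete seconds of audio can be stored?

139 seconds

Uncompressed byte rate = 60,000 × 2 × 2 = 240,000 bytes/s.
Capacity = 32 × 1,048,576 = 33,554,432 bytes.
33,554,432 / 240,000 ≈ 139.81 s → 139 seconds.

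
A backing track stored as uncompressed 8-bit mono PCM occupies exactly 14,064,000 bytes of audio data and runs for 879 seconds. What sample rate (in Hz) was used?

16,000 Hz

Bytes = sample_rate × seconds × bytes_per_sample × channels.
sample_rate = 14,064,000 / (879 × 1 × 1) = 14,064,000 / 879 = 16,000 Hz.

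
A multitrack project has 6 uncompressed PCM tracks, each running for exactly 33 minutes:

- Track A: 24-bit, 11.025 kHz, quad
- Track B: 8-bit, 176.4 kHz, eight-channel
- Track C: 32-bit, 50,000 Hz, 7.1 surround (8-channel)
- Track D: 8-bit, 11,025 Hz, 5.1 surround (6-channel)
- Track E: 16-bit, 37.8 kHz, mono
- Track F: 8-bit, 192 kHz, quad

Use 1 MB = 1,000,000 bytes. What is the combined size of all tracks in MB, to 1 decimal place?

8025.4 MB

exactly 33 minutes = 1,980 s.
Track A: 11,025 × 1,980 × 3 × 4 = 261,954,000 bytes.
Track B: 176,400 × 1,980 × 1 × 8 = 2,794,176,000 bytes.
Track C: 50,000 × 1,980 × 4 × 8 = 3,168,000,000 bytes.
Track D: 11,025 × 1,980 × 1 × 6 = 130,977,000 bytes.
Track E: 37,800 × 1,980 × 2 × 1 = 149,688,000 bytes.
Track F: 192,000 × 1,980 × 1 × 4 = 1,520,640,000 bytes.
Total = 8,025,435,000 bytes = 8025.4 MB.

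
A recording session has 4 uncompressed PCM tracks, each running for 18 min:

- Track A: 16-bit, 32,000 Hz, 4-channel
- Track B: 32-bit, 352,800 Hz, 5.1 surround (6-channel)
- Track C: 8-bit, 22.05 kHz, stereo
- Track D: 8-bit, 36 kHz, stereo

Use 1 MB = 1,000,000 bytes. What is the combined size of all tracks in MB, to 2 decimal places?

18 min = 1,080 s.
Track A: 32,000 × 1,080 × 2 × 4 = 276,480,000 bytes.
Track B: 352,800 × 1,080 × 4 × 6 = 9,144,576,000 bytes.
Track C: 22,050 × 1,080 × 1 × 2 = 47,628,000 bytes.
Track D: 36,000 × 1,080 × 1 × 2 = 77,760,000 bytes.
Total = 9,546,444,000 bytes = 9546.44 MB.

9546.44 MB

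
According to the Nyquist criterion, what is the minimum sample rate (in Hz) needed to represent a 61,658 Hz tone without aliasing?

Minimum sample rate = 2 × 61,658 Hz = 123,316 Hz.

123,316 Hz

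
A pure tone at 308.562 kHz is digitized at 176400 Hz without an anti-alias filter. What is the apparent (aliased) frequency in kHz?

Nyquist = 176,400/2 = 88,200 Hz; 308,562 Hz exceeds it.
Alias = |308,562 − 2×176,400| = |308,562 − 352,800| = 44,238 Hz = 44.238 kHz.

44.238 kHz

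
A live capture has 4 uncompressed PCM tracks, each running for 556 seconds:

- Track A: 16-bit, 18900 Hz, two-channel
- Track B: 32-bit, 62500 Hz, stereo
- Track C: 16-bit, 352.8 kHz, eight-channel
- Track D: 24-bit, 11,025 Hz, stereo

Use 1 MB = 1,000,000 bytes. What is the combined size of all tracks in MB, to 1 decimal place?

3495.3 MB

Track A: 18,900 × 556 × 2 × 2 = 42,033,600 bytes.
Track B: 62,500 × 556 × 4 × 2 = 278,000,000 bytes.
Track C: 352,800 × 556 × 2 × 8 = 3,138,508,800 bytes.
Track D: 11,025 × 556 × 3 × 2 = 36,779,400 bytes.
Total = 3,495,321,800 bytes = 3495.3 MB.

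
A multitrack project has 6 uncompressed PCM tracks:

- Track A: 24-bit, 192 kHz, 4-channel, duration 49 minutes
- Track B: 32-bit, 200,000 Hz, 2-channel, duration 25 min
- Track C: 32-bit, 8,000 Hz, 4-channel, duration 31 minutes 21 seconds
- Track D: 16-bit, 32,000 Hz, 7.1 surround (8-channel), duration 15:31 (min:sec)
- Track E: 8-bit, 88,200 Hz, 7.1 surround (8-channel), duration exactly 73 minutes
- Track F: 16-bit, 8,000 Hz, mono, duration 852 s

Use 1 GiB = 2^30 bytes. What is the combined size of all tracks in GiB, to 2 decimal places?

Track A: 49 minutes = 2,940 s; 192,000 × 2,940 × 3 × 4 = 6,773,760,000 bytes.
Track B: 25 min = 1,500 s; 200,000 × 1,500 × 4 × 2 = 2,400,000,000 bytes.
Track C: 31 minutes 21 seconds = 1,881 s; 8,000 × 1,881 × 4 × 4 = 240,768,000 bytes.
Track D: 15:31 (min:sec) = 931 s; 32,000 × 931 × 2 × 8 = 476,672,000 bytes.
Track E: exactly 73 minutes = 4,380 s; 88,200 × 4,380 × 1 × 8 = 3,090,528,000 bytes.
Track F: 8,000 × 852 × 2 × 1 = 13,632,000 bytes.
Total = 12,995,360,000 bytes = 12.10 GiB.

12.10 GiB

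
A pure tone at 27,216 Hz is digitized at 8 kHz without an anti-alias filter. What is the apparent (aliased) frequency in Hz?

3,216 Hz

Nyquist = 8,000/2 = 4,000 Hz; 27,216 Hz exceeds it.
Alias = |27,216 − 3×8,000| = |27,216 − 24,000| = 3,216 Hz.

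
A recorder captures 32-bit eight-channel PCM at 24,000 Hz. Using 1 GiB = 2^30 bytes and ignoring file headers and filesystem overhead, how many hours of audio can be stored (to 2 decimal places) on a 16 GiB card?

6.21 hours

Uncompressed byte rate = 24,000 × 4 × 8 = 768,000 bytes/s.
Capacity = 16 × 1,073,741,824 = 17,179,869,184 bytes.
17,179,869,184 / 768,000 ≈ 22369.62 s → 6.21 hours.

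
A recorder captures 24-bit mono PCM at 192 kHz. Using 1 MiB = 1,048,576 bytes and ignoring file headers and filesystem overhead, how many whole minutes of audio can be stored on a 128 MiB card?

Uncompressed byte rate = 192,000 × 3 × 1 = 576,000 bytes/s.
Capacity = 128 × 1,048,576 = 134,217,728 bytes.
134,217,728 / 576,000 ≈ 233.02 s → 3 minutes.

3 minutes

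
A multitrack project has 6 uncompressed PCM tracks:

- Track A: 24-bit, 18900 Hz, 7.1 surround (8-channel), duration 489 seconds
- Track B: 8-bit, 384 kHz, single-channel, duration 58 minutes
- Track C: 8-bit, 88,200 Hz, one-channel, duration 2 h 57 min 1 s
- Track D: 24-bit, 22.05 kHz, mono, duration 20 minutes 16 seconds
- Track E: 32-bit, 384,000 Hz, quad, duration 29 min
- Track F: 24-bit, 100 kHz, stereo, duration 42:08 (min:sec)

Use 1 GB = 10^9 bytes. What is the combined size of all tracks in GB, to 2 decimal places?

14.78 GB

Track A: 18,900 × 489 × 3 × 8 = 221,810,400 bytes.
Track B: 58 minutes = 3,480 s; 384,000 × 3,480 × 1 × 1 = 1,336,320,000 bytes.
Track C: 2 h 57 min 1 s = 10,621 s; 88,200 × 10,621 × 1 × 1 = 936,772,200 bytes.
Track D: 20 minutes 16 seconds = 1,216 s; 22,050 × 1,216 × 3 × 1 = 80,438,400 bytes.
Track E: 29 min = 1,740 s; 384,000 × 1,740 × 4 × 4 = 10,690,560,000 bytes.
Track F: 42:08 (min:sec) = 2,528 s; 100,000 × 2,528 × 3 × 2 = 1,516,800,000 bytes.
Total = 14,782,701,000 bytes = 14.78 GB.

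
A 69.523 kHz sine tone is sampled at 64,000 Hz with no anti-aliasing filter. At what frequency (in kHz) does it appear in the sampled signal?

5.523 kHz

Nyquist = 64,000/2 = 32,000 Hz; 69,523 Hz exceeds it.
Alias = |69,523 − 1×64,000| = |69,523 − 64,000| = 5,523 Hz = 5.523 kHz.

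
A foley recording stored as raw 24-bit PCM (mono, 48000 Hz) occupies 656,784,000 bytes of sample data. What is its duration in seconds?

4,561 seconds

Byte rate = 48,000 × 3 × 1 = 144,000 bytes/s.
Duration = 656,784,000 / 144,000 = 4,561 s.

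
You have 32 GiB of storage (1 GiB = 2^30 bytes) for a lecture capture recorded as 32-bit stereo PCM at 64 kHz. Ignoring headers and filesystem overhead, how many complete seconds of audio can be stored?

67,108 seconds

Uncompressed byte rate = 64,000 × 4 × 2 = 512,000 bytes/s.
Capacity = 32 × 1,073,741,824 = 34,359,738,368 bytes.
34,359,738,368 / 512,000 ≈ 67108.86 s → 67,108 seconds.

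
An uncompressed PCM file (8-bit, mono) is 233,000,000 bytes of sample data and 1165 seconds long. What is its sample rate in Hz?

Bytes = sample_rate × seconds × bytes_per_sample × channels.
sample_rate = 233,000,000 / (1,165 × 1 × 1) = 233,000,000 / 1,165 = 200,000 Hz.

200,000 Hz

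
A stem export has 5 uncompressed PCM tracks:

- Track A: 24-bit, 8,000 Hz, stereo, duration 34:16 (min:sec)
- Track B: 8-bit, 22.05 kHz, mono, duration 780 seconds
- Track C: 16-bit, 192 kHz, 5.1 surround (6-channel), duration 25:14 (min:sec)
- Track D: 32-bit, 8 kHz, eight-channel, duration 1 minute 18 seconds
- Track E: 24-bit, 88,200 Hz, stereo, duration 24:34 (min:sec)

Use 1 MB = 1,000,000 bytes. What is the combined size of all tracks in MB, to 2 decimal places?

4404.15 MB

Track A: 34:16 (min:sec) = 2,056 s; 8,000 × 2,056 × 3 × 2 = 98,688,000 bytes.
Track B: 22,050 × 780 × 1 × 1 = 17,199,000 bytes.
Track C: 25:14 (min:sec) = 1,514 s; 192,000 × 1,514 × 2 × 6 = 3,488,256,000 bytes.
Track D: 1 minute 18 seconds = 78 s; 8,000 × 78 × 4 × 8 = 19,968,000 bytes.
Track E: 24:34 (min:sec) = 1,474 s; 88,200 × 1,474 × 3 × 2 = 780,040,800 bytes.
Total = 4,404,151,800 bytes = 4404.15 MB.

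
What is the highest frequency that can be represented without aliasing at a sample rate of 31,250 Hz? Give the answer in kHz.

15.625 kHz

Nyquist frequency = sample rate / 2 = 31,250 / 2 = 15.625 kHz.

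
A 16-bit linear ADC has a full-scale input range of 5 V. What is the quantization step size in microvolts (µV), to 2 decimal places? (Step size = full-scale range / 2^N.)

5 V / 2^16 = 5 / 65,536 V = 76.29 µV.

76.29 µV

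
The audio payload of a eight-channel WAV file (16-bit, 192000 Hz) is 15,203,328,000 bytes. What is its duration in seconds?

Byte rate = 192,000 × 2 × 8 = 3,072,000 bytes/s.
Duration = 15,203,328,000 / 3,072,000 = 4,949 s.

4,949 seconds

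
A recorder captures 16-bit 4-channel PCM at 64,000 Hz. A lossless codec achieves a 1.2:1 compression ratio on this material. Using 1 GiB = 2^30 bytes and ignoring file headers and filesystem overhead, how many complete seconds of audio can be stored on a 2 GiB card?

Uncompressed byte rate = 64,000 × 2 × 4 = 512,000 bytes/s.
After 1.2:1 compression, effective rate ≈ 426666.67 bytes/s.
Capacity = 2 × 1,073,741,824 = 2,147,483,648 bytes.
2,147,483,648 / effective rate ≈ 5033.16 s → 5,033 seconds.

5,033 seconds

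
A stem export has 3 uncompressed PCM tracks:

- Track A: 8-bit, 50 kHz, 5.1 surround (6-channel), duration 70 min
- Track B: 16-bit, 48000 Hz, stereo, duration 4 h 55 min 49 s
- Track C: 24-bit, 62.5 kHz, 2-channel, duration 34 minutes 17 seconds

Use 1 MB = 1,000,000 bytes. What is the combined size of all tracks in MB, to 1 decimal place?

5439.2 MB

Track A: 70 min = 4,200 s; 50,000 × 4,200 × 1 × 6 = 1,260,000,000 bytes.
Track B: 4 h 55 min 49 s = 17,749 s; 48,000 × 17,749 × 2 × 2 = 3,407,808,000 bytes.
Track C: 34 minutes 17 seconds = 2,057 s; 62,500 × 2,057 × 3 × 2 = 771,375,000 bytes.
Total = 5,439,183,000 bytes = 5439.2 MB.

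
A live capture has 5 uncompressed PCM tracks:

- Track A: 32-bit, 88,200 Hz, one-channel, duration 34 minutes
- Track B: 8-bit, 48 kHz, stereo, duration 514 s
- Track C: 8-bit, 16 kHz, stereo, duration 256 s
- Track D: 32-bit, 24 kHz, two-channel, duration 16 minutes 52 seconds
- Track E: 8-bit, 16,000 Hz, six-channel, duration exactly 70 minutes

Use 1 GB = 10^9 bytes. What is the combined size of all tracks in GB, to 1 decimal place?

Track A: 34 minutes = 2,040 s; 88,200 × 2,040 × 4 × 1 = 719,712,000 bytes.
Track B: 48,000 × 514 × 1 × 2 = 49,344,000 bytes.
Track C: 16,000 × 256 × 1 × 2 = 8,192,000 bytes.
Track D: 16 minutes 52 seconds = 1,012 s; 24,000 × 1,012 × 4 × 2 = 194,304,000 bytes.
Track E: exactly 70 minutes = 4,200 s; 16,000 × 4,200 × 1 × 6 = 403,200,000 bytes.
Total = 1,374,752,000 bytes = 1.4 GB.

1.4 GB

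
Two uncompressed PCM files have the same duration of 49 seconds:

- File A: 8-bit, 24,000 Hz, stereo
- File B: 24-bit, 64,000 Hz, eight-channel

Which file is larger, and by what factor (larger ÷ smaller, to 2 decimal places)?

File A: 24,000 × 1 × 2 = 48,000 bytes/s.
File B: 64,000 × 3 × 8 = 1,536,000 bytes/s.
File B is larger; ratio = 75,264,000 / 2,352,000 = 32.00.

File B, by a factor of 32.00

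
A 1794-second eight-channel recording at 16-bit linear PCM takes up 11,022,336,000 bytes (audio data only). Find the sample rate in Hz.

Bytes = sample_rate × seconds × bytes_per_sample × channels.
sample_rate = 11,022,336,000 / (1,794 × 2 × 8) = 11,022,336,000 / 28,704 = 384,000 Hz.

384,000 Hz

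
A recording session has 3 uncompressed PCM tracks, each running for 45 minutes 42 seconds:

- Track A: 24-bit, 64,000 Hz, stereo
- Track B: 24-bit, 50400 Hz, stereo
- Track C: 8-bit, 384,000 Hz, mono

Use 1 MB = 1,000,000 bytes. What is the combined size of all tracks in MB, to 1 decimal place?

2935.0 MB

45 minutes 42 seconds = 2,742 s.
Track A: 64,000 × 2,742 × 3 × 2 = 1,052,928,000 bytes.
Track B: 50,400 × 2,742 × 3 × 2 = 829,180,800 bytes.
Track C: 384,000 × 2,742 × 1 × 1 = 1,052,928,000 bytes.
Total = 2,935,036,800 bytes = 2935.0 MB.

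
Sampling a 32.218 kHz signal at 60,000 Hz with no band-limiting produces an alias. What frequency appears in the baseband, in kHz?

Nyquist = 60,000/2 = 30,000 Hz; 32,218 Hz exceeds it.
Alias = |32,218 − 1×60,000| = |32,218 − 60,000| = 27,782 Hz = 27.782 kHz.

27.782 kHz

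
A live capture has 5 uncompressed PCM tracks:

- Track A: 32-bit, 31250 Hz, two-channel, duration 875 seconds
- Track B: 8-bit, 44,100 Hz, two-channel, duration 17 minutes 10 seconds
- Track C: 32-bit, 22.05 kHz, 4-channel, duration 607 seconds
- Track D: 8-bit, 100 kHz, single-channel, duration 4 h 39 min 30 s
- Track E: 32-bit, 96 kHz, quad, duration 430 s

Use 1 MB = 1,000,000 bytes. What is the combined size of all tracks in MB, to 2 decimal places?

2861.23 MB

Track A: 31,250 × 875 × 4 × 2 = 218,750,000 bytes.
Track B: 17 minutes 10 seconds = 1,030 s; 44,100 × 1,030 × 1 × 2 = 90,846,000 bytes.
Track C: 22,050 × 607 × 4 × 4 = 214,149,600 bytes.
Track D: 4 h 39 min 30 s = 16,770 s; 100,000 × 16,770 × 1 × 1 = 1,677,000,000 bytes.
Track E: 96,000 × 430 × 4 × 4 = 660,480,000 bytes.
Total = 2,861,225,600 bytes = 2861.23 MB.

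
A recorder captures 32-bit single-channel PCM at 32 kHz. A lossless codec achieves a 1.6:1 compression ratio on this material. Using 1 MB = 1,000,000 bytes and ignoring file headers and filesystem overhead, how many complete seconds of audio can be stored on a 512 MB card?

6,400 seconds

Uncompressed byte rate = 32,000 × 4 × 1 = 128,000 bytes/s.
After 1.6:1 compression, effective rate ≈ 80000 bytes/s.
Capacity = 512 × 1,000,000 = 512,000,000 bytes.
512,000,000 / effective rate ≈ 6400 s → 6,400 seconds.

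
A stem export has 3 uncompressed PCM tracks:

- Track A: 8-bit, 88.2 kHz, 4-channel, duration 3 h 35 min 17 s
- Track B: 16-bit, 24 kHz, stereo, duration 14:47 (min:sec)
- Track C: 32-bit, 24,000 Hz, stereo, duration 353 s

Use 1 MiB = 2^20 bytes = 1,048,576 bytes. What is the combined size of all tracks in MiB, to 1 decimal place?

4491.8 MiB

Track A: 3 h 35 min 17 s = 12,917 s; 88,200 × 12,917 × 1 × 4 = 4,557,117,600 bytes.
Track B: 14:47 (min:sec) = 887 s; 24,000 × 887 × 2 × 2 = 85,152,000 bytes.
Track C: 24,000 × 353 × 4 × 2 = 67,776,000 bytes.
Total = 4,710,045,600 bytes = 4491.8 MiB.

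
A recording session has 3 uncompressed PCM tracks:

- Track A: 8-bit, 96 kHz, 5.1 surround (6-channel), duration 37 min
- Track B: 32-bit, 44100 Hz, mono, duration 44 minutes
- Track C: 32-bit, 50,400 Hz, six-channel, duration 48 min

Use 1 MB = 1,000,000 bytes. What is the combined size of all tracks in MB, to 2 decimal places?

5228.06 MB

Track A: 37 min = 2,220 s; 96,000 × 2,220 × 1 × 6 = 1,278,720,000 bytes.
Track B: 44 minutes = 2,640 s; 44,100 × 2,640 × 4 × 1 = 465,696,000 bytes.
Track C: 48 min = 2,880 s; 50,400 × 2,880 × 4 × 6 = 3,483,648,000 bytes.
Total = 5,228,064,000 bytes = 5228.06 MB.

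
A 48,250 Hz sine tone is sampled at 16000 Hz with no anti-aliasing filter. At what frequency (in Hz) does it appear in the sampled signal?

250 Hz

Nyquist = 16,000/2 = 8,000 Hz; 48,250 Hz exceeds it.
Alias = |48,250 − 3×16,000| = |48,250 − 48,000| = 250 Hz.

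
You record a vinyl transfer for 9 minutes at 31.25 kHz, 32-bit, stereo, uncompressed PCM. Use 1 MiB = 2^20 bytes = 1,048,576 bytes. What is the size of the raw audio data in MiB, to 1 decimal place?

128.7 MiB

Duration = 9 minutes = 540 s.
Bytes = 31,250 samples/s × 540 s × 4 bytes/sample × 2 ch = 135,000,000 bytes.
135,000,000 / 1,048,576 = 128.7 MiB.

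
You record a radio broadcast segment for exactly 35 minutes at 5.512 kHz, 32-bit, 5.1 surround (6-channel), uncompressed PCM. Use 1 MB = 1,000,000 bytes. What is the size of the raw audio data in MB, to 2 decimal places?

Duration = exactly 35 minutes = 2,100 s.
Bytes = 5,512 samples/s × 2,100 s × 4 bytes/sample × 6 ch = 277,804,800 bytes.
277,804,800 / 1,000,000 = 277.80 MB.

277.80 MB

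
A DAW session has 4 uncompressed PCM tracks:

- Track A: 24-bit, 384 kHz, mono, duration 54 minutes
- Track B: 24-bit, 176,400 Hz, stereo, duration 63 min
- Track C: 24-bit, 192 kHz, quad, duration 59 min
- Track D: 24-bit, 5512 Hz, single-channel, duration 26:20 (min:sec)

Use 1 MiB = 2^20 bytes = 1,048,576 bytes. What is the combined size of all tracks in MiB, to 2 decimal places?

15178.22 MiB

Track A: 54 minutes = 3,240 s; 384,000 × 3,240 × 3 × 1 = 3,732,480,000 bytes.
Track B: 63 min = 3,780 s; 176,400 × 3,780 × 3 × 2 = 4,000,752,000 bytes.
Track C: 59 min = 3,540 s; 192,000 × 3,540 × 3 × 4 = 8,156,160,000 bytes.
Track D: 26:20 (min:sec) = 1,580 s; 5,512 × 1,580 × 3 × 1 = 26,126,880 bytes.
Total = 15,915,518,880 bytes = 15178.22 MiB.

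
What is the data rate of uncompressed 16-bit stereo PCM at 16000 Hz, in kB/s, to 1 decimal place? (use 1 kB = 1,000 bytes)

64.0 kB/s

Bit rate = 16,000 × 16 × 2 = 512,000 bits/s.
512,000 / 8 = 64,000 B/s = 64.0 kB/s.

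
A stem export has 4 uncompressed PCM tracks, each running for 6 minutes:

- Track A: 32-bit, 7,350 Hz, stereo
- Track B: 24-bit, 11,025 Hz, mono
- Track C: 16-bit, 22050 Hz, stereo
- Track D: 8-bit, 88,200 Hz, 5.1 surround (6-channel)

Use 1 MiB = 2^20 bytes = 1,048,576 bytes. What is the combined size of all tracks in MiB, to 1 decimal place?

243.5 MiB

6 minutes = 360 s.
Track A: 7,350 × 360 × 4 × 2 = 21,168,000 bytes.
Track B: 11,025 × 360 × 3 × 1 = 11,907,000 bytes.
Track C: 22,050 × 360 × 2 × 2 = 31,752,000 bytes.
Track D: 88,200 × 360 × 1 × 6 = 190,512,000 bytes.
Total = 255,339,000 bytes = 243.5 MiB.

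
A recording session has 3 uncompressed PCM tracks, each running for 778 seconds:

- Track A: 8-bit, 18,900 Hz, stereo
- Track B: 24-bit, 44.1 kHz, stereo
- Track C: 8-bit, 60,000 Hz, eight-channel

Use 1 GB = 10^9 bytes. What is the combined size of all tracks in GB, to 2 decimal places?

0.61 GB

Track A: 18,900 × 778 × 1 × 2 = 29,408,400 bytes.
Track B: 44,100 × 778 × 3 × 2 = 205,858,800 bytes.
Track C: 60,000 × 778 × 1 × 8 = 373,440,000 bytes.
Total = 608,707,200 bytes = 0.61 GB.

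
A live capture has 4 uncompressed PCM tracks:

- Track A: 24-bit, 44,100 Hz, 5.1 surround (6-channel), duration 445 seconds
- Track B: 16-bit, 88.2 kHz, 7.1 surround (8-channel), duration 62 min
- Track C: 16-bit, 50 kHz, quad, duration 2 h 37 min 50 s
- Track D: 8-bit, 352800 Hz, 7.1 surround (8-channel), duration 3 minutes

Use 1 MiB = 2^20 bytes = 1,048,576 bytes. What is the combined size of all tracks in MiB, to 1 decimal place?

9440.4 MiB

Track A: 44,100 × 445 × 3 × 6 = 353,241,000 bytes.
Track B: 62 min = 3,720 s; 88,200 × 3,720 × 2 × 8 = 5,249,664,000 bytes.
Track C: 2 h 37 min 50 s = 9,470 s; 50,000 × 9,470 × 2 × 4 = 3,788,000,000 bytes.
Track D: 3 minutes = 180 s; 352,800 × 180 × 1 × 8 = 508,032,000 bytes.
Total = 9,898,937,000 bytes = 9440.4 MiB.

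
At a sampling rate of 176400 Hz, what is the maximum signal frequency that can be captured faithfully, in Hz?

88,200 Hz

Nyquist frequency = sample rate / 2 = 176,400 / 2 = 88,200 Hz.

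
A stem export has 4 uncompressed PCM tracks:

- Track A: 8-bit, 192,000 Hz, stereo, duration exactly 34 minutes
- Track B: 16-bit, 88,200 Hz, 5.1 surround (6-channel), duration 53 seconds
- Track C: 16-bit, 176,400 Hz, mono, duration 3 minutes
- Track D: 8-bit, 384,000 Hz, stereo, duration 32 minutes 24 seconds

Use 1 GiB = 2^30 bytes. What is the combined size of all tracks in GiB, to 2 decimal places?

2.23 GiB

Track A: exactly 34 minutes = 2,040 s; 192,000 × 2,040 × 1 × 2 = 783,360,000 bytes.
Track B: 88,200 × 53 × 2 × 6 = 56,095,200 bytes.
Track C: 3 minutes = 180 s; 176,400 × 180 × 2 × 1 = 63,504,000 bytes.
Track D: 32 minutes 24 seconds = 1,944 s; 384,000 × 1,944 × 1 × 2 = 1,492,992,000 bytes.
Total = 2,395,951,200 bytes = 2.23 GiB.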